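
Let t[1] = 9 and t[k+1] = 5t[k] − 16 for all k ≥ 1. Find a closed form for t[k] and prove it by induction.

Claim: t[k] = 5^k + 4.

Base case: t[1] = 9, and 5^1 + 4 = 5 + 4 = 9.
Assume t[j] = 5^j + 4 for some j ≥ 1.
Then t[j+1] = 5t[j] − 16 = 5·(5^j + 4) − 16 = 5^{j+1} + 20 − 16 = 5^{j+1} + 4.
By induction, t[k] = 5^k + 4 for all k ≥ 1.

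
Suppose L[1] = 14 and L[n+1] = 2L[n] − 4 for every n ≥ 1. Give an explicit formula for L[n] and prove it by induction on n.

Claim: L[n] = 5·2^n + 4.

Base case: L[1] = 14, and 5·2^1 + 4 = 10 + 4 = 14.
Assume L[r] = 5·2^r + 4 for some r ≥ 1.
Then L[r+1] = 2L[r] − 4 = 2·(5·2^r + 4) − 4 = 10·2^r + 8 − 4 = 5·2^{r+1} + 4.
Hence L[n] = 5·2^n + 4 for every n ≥ 1, by induction.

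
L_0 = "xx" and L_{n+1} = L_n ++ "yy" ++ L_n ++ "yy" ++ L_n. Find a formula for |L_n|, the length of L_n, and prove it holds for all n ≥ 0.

Claim: |L_n| = 4·3^n − 2.

Base case: |L_0| = 2, and 4·3^0 − 2 = 2.
Assume |L_r| = 4·3^r − 2.
Then |L_{r+1}| = 3|L_r| + 4 = 3(4·3^r − 2) + 4 = 4·3^{r+1} − 6 + 4 = 4·3^{r+1} − 2.
Hence |L_n| = 4·3^n − 2 for every n ≥ 0, by induction.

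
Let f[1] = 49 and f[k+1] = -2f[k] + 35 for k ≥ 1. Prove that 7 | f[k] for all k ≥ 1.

Base case: f[1] = 49 = 7·7, so 7 | f[1].
Assume 7 | f[r], so f[r] = 7t for some integer t.
Then f[r+1] = -2f[r] + 35 = -2·(7t) + 35 = 7(-2t + 5), so 7 | f[r+1].
So the property holds for r+1, and by induction 7 | f[k] for all k ≥ 1.

7 | f[k]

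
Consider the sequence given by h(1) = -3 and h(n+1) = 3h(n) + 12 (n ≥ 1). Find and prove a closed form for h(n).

Claim: h(n) = 3^n − 6.

Base case: h(1) = -3, and 3^1 − 6 = 3 − 6 = -3.
Assume h(r) = 3^r − 6 for some r ≥ 1.
Then h(r+1) = 3h(r) + 12 = 3·(3^r − 6) + 12 = 3^{r+1} − 18 + 12 = 3^{r+1} − 6.
Hence h(n) = 3^n − 6 for every n ≥ 1, by induction.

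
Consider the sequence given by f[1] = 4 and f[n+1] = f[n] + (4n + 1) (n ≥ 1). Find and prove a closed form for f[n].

Claim: f[n] = 2n^2 − n + 3.

Base case: f[1] = 4, and 2·1^2 − 1 + 3 = 4.
Assume f[m] = 2m^2 − m + 3.
Then f[m+1] = f[m] + (4m + 1) = (2m^2 − m + 3) + (4m + 1) = 2m^2 + 3m + 4,
and 2·(m+1)^2 − (m+1) + 3 = 2m^2 + 3m + 4.
Hence f[n] = 2n^2 − n + 3 for every n ≥ 1, by induction.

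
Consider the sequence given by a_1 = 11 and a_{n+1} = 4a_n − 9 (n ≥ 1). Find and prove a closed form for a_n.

Claim: a_n = 2·4^n + 3.

Base case: a_1 = 11, and 2·4^1 + 3 = 8 + 3 = 11.
Assume a_k = 2·4^k + 3 for some k ≥ 1.
Then a_{k+1} = 4a_k − 9 = 4·(2·4^k + 3) − 9 = 8·4^k + 12 − 9 = 2·4^{k+1} + 3.
Hence a_n = 2·4^n + 3 for every n ≥ 1, by induction.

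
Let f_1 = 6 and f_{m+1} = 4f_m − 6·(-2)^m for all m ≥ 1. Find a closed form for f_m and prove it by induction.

Claim: f_m = 2·4^m + (-2)^m.

Base case: f_1 = 6, and 2·4^1 + (-2)^1 = 8 − 2 = 6.
Assume f_k = 2·4^k + (-2)^k for some k ≥ 1.
Then f_{k+1} = 4f_k − 6·(-2)^k = 4·(2·4^k + (-2)^k) − 6·(-2)^k = 2·4^{k+1} + 4·(-2)^k − 6·(-2)^k = 2·4^{k+1} − 2·(-2)^k = 2·4^{k+1} + (-2)^{k+1}.
By induction, f_m = 2·4^m + (-2)^m for all m ≥ 1.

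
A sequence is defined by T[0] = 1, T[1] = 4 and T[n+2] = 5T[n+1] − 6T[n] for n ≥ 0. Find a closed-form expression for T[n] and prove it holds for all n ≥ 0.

Claim: T[n] = -2^n + 2·3^n.

Base cases: T[0] = 1 and -2^0 + 2·3^0 = 1; T[1] = 4 and -2^1 + 2·3^1 = 4.
Assume T[i] = -2^i + 2·3^i for all 0 ≤ i ≤ j, where j ≥ 1.
Then T[j+1] = 5T[j] − 6T[j−1] = 5·(-2^j + 2·3^j) − 6·(-2^{j−1} + 2·3^{j−1}) = -(5·2 − 6)2^{j−1} + 2·(5·3 − 6)3^{j−1} = -4·2^{j−1} + 18·3^{j−1} = -2^{j+1} + 2·3^{j+1}.
Hence T[n] = -2^n + 2·3^n for every n ≥ 0, by strong induction.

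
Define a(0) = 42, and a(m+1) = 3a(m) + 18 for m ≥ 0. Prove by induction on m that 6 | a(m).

Base case: a(0) = 42 = 6·7, so 6 | a(0).
Assume 6 | a(k), so a(k) = 6t for some integer t.
Then a(k+1) = 3a(k) + 18 = 3·(6t) + 18 = 6(3t + 3), so 6 | a(k+1).
By induction, 6 | a(m) for all m ≥ 0.

6 | a(m)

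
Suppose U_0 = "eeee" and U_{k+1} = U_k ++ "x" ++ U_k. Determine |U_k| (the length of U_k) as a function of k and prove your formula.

Claim: |U_k| = 5·2^k − 1.

Base case: |U_0| = 4, and 5·2^0 − 1 = 4.
Assume |U_j| = 5·2^j − 1.
Then |U_{j+1}| = |U_j| + 1 + |U_j| = 2|U_j| + 1 = 2(5·2^j − 1) + 1 = 5·2^{j+1} − 2 + 1 = 5·2^{j+1} − 1.
By induction, |U_k| = 5·2^k − 1 for all k ≥ 0.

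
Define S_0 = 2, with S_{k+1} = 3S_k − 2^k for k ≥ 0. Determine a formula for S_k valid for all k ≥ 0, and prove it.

Claim: S_k = 3^k + 2^k.

Base case: S_0 = 2, and 3^0 + 2^0 = 1 + 1 = 2.
Assume S_m = 3^m + 2^m for some m ≥ 0.
Then S_{m+1} = 3S_m − 2^m = 3·(3^m + 2^m) − 2^m = 3^{m+1} + 3·2^m − 2^m = 3^{m+1} + 2·2^m = 3^{m+1} + 2^{m+1}.
So the formula holds for m+1, and by induction S_k = 3^k + 2^k for all k ≥ 0.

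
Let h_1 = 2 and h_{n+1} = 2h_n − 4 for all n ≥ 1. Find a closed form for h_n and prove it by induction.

Claim: h_n = -2^n + 4.

Base case: h_1 = 2, and -2^1 + 4 = -2 + 4 = 2.
Assume h_m = -2^m + 4 for some m ≥ 1.
Then h_{m+1} = 2h_m − 4 = 2·(-2^m + 4) − 4 = -2^{m+1} + 8 − 4 = -2^{m+1} + 4.
So the formula holds for m+1, and by induction h_n = -2^n + 4 for all n ≥ 1.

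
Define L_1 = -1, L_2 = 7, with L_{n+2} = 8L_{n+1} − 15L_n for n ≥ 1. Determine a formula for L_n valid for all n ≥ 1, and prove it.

Claim: L_n = 5^n − 2·3^n.

Base cases: L_1 = -1 and 5^1 − 2·3^1 = -1; L_2 = 7 and 5^2 − 2·3^2 = 7.
Assume L_j = 5^j − 2·3^j for all 1 ≤ j ≤ k, where k ≥ 2.
Then L_{k+1} = 8L_k − 15L_{k−1} = 8·(5^k − 2·3^k) − 15·(5^{k−1} − 2·3^{k−1}) = (8·5 − 15)5^{k−1} − 2·(8·3 − 15)3^{k−1} = 25·5^{k−1} − 18·3^{k−1} = 5^{k+1} − 2·3^{k+1}.
So the formula holds for k+1, and by strong induction L_n = 5^n − 2·3^n for all n ≥ 1.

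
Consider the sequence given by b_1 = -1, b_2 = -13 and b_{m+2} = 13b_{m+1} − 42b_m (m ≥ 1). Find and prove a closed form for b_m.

Claim: b_m = 6^m − 7^m.

Base cases: b_1 = -1 and 6^1 − 7^1 = -1; b_2 = -13 and 6^2 − 7^2 = -13.
Assume b_i = 6^i − 7^i for all 1 ≤ i ≤ j, where j ≥ 2.
Then b_{j+1} = 13b_j − 42b_{j−1} = 13·(6^j − 7^j) − 42·(6^{j−1} − 7^{j−1}) = (13·6 − 42)6^{j−1} − (13·7 − 42)7^{j−1} = 36·6^{j−1} − 49·7^{j−1} = 6^{j+1} − 7^{j+1}.
By strong induction, b_m = 6^m − 7^m for all m ≥ 1.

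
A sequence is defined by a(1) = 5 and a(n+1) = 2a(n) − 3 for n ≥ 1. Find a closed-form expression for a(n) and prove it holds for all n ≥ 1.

Claim: a(n) = 2^n + 3.

Base case: a(1) = 5, and 2^1 + 3 = 2 + 3 = 5.
Assume a(m) = 2^m + 3 for some m ≥ 1.
Then a(m+1) = 2a(m) − 3 = 2·(2^m + 3) − 3 = 2^{m+1} + 6 − 3 = 2^{m+1} + 3.
By induction, a(n) = 2^n + 3 for all n ≥ 1.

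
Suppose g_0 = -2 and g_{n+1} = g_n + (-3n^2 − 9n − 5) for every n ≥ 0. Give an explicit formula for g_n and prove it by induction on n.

Claim: g_n = -n^3 − 3n^2 − n − 2.

Base case: g_0 = -2, and -0^3 − 3·0^2 − 0 − 2 = -2.
Assume g_m = -m^3 − 3m^2 − m − 2.
Then g_{m+1} = g_m + (-3m^2 − 9m − 5) = (-m^3 − 3m^2 − m − 2) + (-3m^2 − 9m − 5) = -m^3 − 6m^2 − 10m − 7,
and -(m+1)^3 − 3·(m+1)^2 − (m+1) − 2 = -m^3 − 6m^2 − 10m − 7.
This completes the inductive step, so g_n = -n^3 − 3n^2 − n − 2 for all n ≥ 0.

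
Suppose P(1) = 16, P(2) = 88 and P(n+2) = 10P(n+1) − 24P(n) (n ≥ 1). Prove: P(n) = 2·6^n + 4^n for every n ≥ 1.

Base cases: P(1) = 16 and 2·6^1 + 4^1 = 16; P(2) = 88 and 2·6^2 + 4^2 = 88.
Assume P(j) = 2·6^j + 4^j for all 1 ≤ j ≤ m, where m ≥ 2.
Then P(m+1) = 10P(m) − 24P(m−1) = 10·(2·6^m + 4^m) − 24·(2·6^{m−1} + 4^{m−1}) = 2·(10·6 − 24)6^{m−1} + (10·4 − 24)4^{m−1} = 72·6^{m−1} + 16·4^{m−1} = 2·6^{m+1} + 4^{m+1}.
By strong induction, P(n) = 2·6^n + 4^n for all n ≥ 1.

P(n) = 2·6^n + 4^n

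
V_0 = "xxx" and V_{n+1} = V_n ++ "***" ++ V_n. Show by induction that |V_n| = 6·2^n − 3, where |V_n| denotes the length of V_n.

Base case: |V_0| = 3, and 6·2^0 − 3 = 3.
Assume |V_m| = 6·2^m − 3.
Then |V_{m+1}| = |V_m| + 3 + |V_m| = 2|V_m| + 3 = 2(6·2^m − 3) + 3 = 6·2^{m+1} − 6 + 3 = 6·2^{m+1} − 3.
By induction, |V_n| = 6·2^n − 3 for all n ≥ 0.

|V_n| = 6·2^n − 3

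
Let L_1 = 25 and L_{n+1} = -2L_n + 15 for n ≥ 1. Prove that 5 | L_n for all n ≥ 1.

Base case: L_1 = 25 = 5·5, so 5 | L_1.
Assume 5 | L_r, so L_r = 5t for some integer t.
Then L_{r+1} = -2L_r + 15 = -2·(5t) + 15 = 5(-2t + 3), so 5 | L_{r+1}.
So the property holds for r+1, and by induction 5 | L_n for all n ≥ 1.

5 | L_n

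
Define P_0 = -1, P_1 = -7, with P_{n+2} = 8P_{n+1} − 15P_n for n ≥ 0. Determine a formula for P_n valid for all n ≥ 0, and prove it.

Claim: P_n = 3^n − 2·5^n.

Base cases: P_0 = -1 and 3^0 − 2·5^0 = -1; P_1 = -7 and 3^1 − 2·5^1 = -7.
Assume P_j = 3^j − 2·5^j for all 0 ≤ j ≤ m, where m ≥ 1.
Then P_{m+1} = 8P_m − 15P_{m−1} = 8·(3^m − 2·5^m) − 15·(3^{m−1} − 2·5^{m−1}) = (8·3 − 15)3^{m−1} − 2·(8·5 − 15)5^{m−1} = 9·3^{m−1} − 50·5^{m−1} = 3^{m+1} − 2·5^{m+1}.
By strong induction, P_n = 3^n − 2·5^n for all n ≥ 0.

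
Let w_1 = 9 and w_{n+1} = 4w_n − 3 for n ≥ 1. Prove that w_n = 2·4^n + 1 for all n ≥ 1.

Base case: w_1 = 9, and 2·4^1 + 1 = 8 + 1 = 9.
Assume w_m = 2·4^m + 1 for some m ≥ 1.
Then w_{m+1} = 4w_m − 3 = 4·(2·4^m + 1) − 3 = 8·4^m + 4 − 3 = 2·4^{m+1} + 1.
By induction, w_n = 2·4^n + 1 for all n ≥ 1.

w_n = 2·4^n + 1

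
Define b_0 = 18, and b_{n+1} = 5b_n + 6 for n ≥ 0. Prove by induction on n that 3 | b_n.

Base case: b_0 = 18 = 3·6, so 3 | b_0.
Assume 3 | b_j, so b_j = 3t for some integer t.
Then b_{j+1} = 5b_j + 6 = 5·(3t) + 6 = 3(5t + 2), so 3 | b_{j+1}.
This completes the inductive step, so 3 | b_n for all n ≥ 0.

3 | b_n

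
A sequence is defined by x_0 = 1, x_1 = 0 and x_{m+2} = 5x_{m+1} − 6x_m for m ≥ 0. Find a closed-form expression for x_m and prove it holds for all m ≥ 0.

Claim: x_m = 3·2^m − 2·3^m.

Base cases: x_0 = 1 and 3·2^0 − 2·3^0 = 1; x_1 = 0 and 3·2^1 − 2·3^1 = 0.
Assume x_j = 3·2^j − 2·3^j for all 0 ≤ j ≤ k, where k ≥ 1.
Then x_{k+1} = 5x_k − 6x_{k−1} = 5·(3·2^k − 2·3^k) − 6·(3·2^{k−1} − 2·3^{k−1}) = 3·(5·2 − 6)2^{k−1} − 2·(5·3 − 6)3^{k−1} = 12·2^{k−1} − 18·3^{k−1} = 3·2^{k+1} − 2·3^{k+1}.
So the formula holds for k+1, and by strong induction x_m = 3·2^m − 2·3^m for all m ≥ 0.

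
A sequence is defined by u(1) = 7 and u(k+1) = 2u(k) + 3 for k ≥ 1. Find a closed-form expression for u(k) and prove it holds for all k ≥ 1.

Claim: u(k) = 5·2^k − 3.

Base case: u(1) = 7, and 5·2^1 − 3 = 10 − 3 = 7.
Assume u(j) = 5·2^j − 3 for some j ≥ 1.
Then u(j+1) = 2u(j) + 3 = 2·(5·2^j − 3) + 3 = 10·2^j − 6 + 3 = 5·2^{j+1} − 3.
Hence u(k) = 5·2^k − 3 for every k ≥ 1, by induction.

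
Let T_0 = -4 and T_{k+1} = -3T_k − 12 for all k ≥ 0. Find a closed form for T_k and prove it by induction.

Claim: T_k = -(-3)^k − 3.

Base case: T_0 = -4, and -(-3)^0 − 3 = -1 − 3 = -4.
Assume T_r = -(-3)^r − 3 for some r ≥ 0.
Then T_{r+1} = -3T_r − 12 = -3·(-(-3)^r − 3) − 12 = 3·(-3)^r + 9 − 12 = -(-3)^{r+1} − 3.
Hence T_k = -(-3)^k − 3 for every k ≥ 0, by induction.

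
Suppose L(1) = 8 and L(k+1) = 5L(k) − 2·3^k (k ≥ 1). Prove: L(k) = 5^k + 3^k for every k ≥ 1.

Base case: L(1) = 8, and 5^1 + 3^1 = 5 + 3 = 8.
Assume L(j) = 5^j + 3^j for some j ≥ 1.
Then L(j+1) = 5L(j) − 2·3^j = 5·(5^j + 3^j) − 2·3^j = 5^{j+1} + 5·3^j − 2·3^j = 5^{j+1} + 3·3^j = 5^{j+1} + 3^{j+1}.
So the formula holds for j+1, and by induction L(k) = 5^k + 3^k for all k ≥ 1.

L(k) = 5^k + 3^k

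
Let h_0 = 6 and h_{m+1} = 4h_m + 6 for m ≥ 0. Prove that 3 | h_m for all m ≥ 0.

Base case: h_0 = 6 = 3·2, so 3 | h_0.
Assume 3 | h_j, so h_j = 3t for some integer t.
Then h_{j+1} = 4h_j + 6 = 4·(3t) + 6 = 3(4t + 2), so 3 | h_{j+1}.
This completes the inductive step, so 3 | h_m for all m ≥ 0.

3 | h_m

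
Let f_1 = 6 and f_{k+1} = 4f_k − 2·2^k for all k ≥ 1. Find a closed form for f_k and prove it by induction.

Claim: f_k = 4^k + 2^k.

Base case: f_1 = 6, and 4^1 + 2^1 = 4 + 2 = 6.
Assume f_j = 4^j + 2^j for some j ≥ 1.
Then f_{j+1} = 4f_j − 2·2^j = 4·(4^j + 2^j) − 2·2^j = 4^{j+1} + 4·2^j − 2·2^j = 4^{j+1} + 2·2^j = 4^{j+1} + 2^{j+1}.
So the formula holds for j+1, and by induction f_k = 4^k + 2^k for all k ≥ 1.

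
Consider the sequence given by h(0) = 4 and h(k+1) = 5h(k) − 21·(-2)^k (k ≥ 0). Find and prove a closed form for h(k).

Claim: h(k) = 5^k + 3·(-2)^k.

Base case: h(0) = 4, and 5^0 + 3·(-2)^0 = 1 + 3 = 4.
Assume h(m) = 5^m + 3·(-2)^m for some m ≥ 0.
Then h(m+1) = 5h(m) − 21·(-2)^m = 5·(5^m + 3·(-2)^m) − 21·(-2)^m = 5^{m+1} + 15·(-2)^m − 21·(-2)^m = 5^{m+1} − 6·(-2)^m = 5^{m+1} + 3·(-2)^{m+1}.
So the formula holds for m+1, and by induction h(k) = 5^k + 3·(-2)^k for all k ≥ 0.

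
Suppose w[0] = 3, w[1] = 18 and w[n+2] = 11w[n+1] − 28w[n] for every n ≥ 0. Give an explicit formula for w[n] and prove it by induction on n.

Claim: w[n] = 4^n + 2·7^n.

Base cases: w[0] = 3 and 4^0 + 2·7^0 = 3; w[1] = 18 and 4^1 + 2·7^1 = 18.
Assume w[j] = 4^j + 2·7^j for all 0 ≤ j ≤ r, where r ≥ 1.
Then w[r+1] = 11w[r] − 28w[r−1] = 11·(4^r + 2·7^r) − 28·(4^{r−1} + 2·7^{r−1}) = (11·4 − 28)4^{r−1} + 2·(11·7 − 28)7^{r−1} = 16·4^{r−1} + 98·7^{r−1} = 4^{r+1} + 2·7^{r+1}.
By strong induction, w[n] = 4^n + 2·7^n for all n ≥ 0.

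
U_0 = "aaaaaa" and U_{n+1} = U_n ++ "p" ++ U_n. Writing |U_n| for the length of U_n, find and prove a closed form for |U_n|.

Claim: |U_n| = 7·2^n − 1.

Base case: |U_0| = 6, and 7·2^0 − 1 = 6.
Assume |U_m| = 7·2^m − 1.
Then |U_{m+1}| = |U_m| + 1 + |U_m| = 2|U_m| + 1 = 2(7·2^m − 1) + 1 = 7·2^{m+1} − 2 + 1 = 7·2^{m+1} − 1.
So the formula holds for m+1, and by induction |U_n| = 7·2^n − 1 for all n ≥ 0.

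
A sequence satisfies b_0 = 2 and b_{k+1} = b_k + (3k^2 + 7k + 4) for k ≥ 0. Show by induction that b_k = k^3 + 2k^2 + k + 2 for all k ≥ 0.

Base case: b_0 = 2, and 0^3 + 2·0^2 + 0 + 2 = 2.
Assume b_m = m^3 + 2m^2 + m + 2.
Then b_{m+1} = b_m + (3m^2 + 7m + 4) = (m^3 + 2m^2 + m + 2) + (3m^2 + 7m + 4) = m^3 + 5m^2 + 8m + 6,
and (m+1)^3 + 2·(m+1)^2 + (m+1) + 2 = m^3 + 5m^2 + 8m + 6.
Hence b_k = k^3 + 2k^2 + k + 2 for every k ≥ 0, by induction.

b_k = k^3 + 2k^2 + k + 2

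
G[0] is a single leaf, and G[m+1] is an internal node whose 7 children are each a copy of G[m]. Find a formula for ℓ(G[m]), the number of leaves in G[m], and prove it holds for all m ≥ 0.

Claim: ℓ(G[m]) = 7^m.

Base case: ℓ(G[0]) = 1, and 7^0 = 1.
Assume ℓ(G[r]) = 7^r.
Then ℓ(G[r+1]) = 7·ℓ(G[r]) = 7·7^r = 7^{r+1}.
Hence ℓ(G[m]) = 7^m for every m ≥ 0, by induction.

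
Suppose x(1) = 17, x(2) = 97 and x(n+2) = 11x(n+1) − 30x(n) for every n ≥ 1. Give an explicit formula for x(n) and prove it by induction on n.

Claim: x(n) = 2·6^n + 5^n.

Base cases: x(1) = 17 and 2·6^1 + 5^1 = 17; x(2) = 97 and 2·6^2 + 5^2 = 97.
Assume x(i) = 2·6^i + 5^i for all 1 ≤ i ≤ j, where j ≥ 2.
Then x(j+1) = 11x(j) − 30x(j−1) = 11·(2·6^j + 5^j) − 30·(2·6^{j−1} + 5^{j−1}) = 2·(11·6 − 30)6^{j−1} + (11·5 − 30)5^{j−1} = 72·6^{j−1} + 25·5^{j−1} = 2·6^{j+1} + 5^{j+1}.
So the formula holds for j+1, and by strong induction x(n) = 2·6^n + 5^n for all n ≥ 1.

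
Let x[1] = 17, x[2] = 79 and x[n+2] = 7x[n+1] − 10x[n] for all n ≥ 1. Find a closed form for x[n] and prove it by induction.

Claim: x[n] = 3·5^n + 2^n.

Base cases: x[1] = 17 and 3·5^1 + 2^1 = 17; x[2] = 79 and 3·5^2 + 2^2 = 79.
Assume x[j] = 3·5^j + 2^j for all 1 ≤ j ≤ r, where r ≥ 2.
Then x[r+1] = 7x[r] − 10x[r−1] = 7·(3·5^r + 2^r) − 10·(3·5^{r−1} + 2^{r−1}) = 3·(7·5 − 10)5^{r−1} + (7·2 − 10)2^{r−1} = 75·5^{r−1} + 4·2^{r−1} = 3·5^{r+1} + 2^{r+1}.
So the formula holds for r+1, and by strong induction x[n] = 3·5^n + 2^n for all n ≥ 1.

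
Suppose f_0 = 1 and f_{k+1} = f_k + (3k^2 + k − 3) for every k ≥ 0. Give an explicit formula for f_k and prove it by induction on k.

Claim: f_k = k^3 − k^2 − 3k + 1.

Base case: f_0 = 1, and 0^3 − 0^2 − 3·0 + 1 = 1.
Assume f_m = m^3 − m^2 − 3m + 1.
Then f_{m+1} = f_m + (3m^2 + m − 3) = (m^3 − m^2 − 3m + 1) + (3m^2 + m − 3) = m^3 + 2m^2 − 2m − 2,
and (m+1)^3 − (m+1)^2 − 3·(m+1) + 1 = m^3 + 2m^2 − 2m − 2.
This completes the inductive step, so f_k = k^3 − k^2 − 3k + 1 for all k ≥ 0.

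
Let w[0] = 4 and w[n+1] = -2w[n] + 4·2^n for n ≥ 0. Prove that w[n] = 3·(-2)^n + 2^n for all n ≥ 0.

Base case: w[0] = 4, and 3·(-2)^0 + 2^0 = 3 + 1 = 4.
Assume w[m] = 3·(-2)^m + 2^m for some m ≥ 0.
Then w[m+1] = -2w[m] + 4·2^m = -2·(3·(-2)^m + 2^m) + 4·2^m = 3·(-2)^{m+1} − 2·2^m + 4·2^m = 3·(-2)^{m+1} + 2·2^m = 3·(-2)^{m+1} + 2^{m+1}.
So the formula holds for m+1, and by induction w[n] = 3·(-2)^n + 2^n for all n ≥ 0.

w[n] = 3·(-2)^n + 2^n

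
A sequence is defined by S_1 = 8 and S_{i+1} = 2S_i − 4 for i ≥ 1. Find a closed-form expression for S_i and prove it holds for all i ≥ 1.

Claim: S_i = 2^{i+1} + 4.

Base case: S_1 = 8, and 2^{1+1} + 4 = 4 + 4 = 8.
Assume S_k = 2^{k+1} + 4 for some k ≥ 1.
Then S_{k+1} = 2S_k − 4 = 2·(2^{k+1} + 4) − 4 = 2^{k+2} + 8 − 4 = 2^{k+2} + 4.
By induction, S_i = 2^{i+1} + 4 for all i ≥ 1.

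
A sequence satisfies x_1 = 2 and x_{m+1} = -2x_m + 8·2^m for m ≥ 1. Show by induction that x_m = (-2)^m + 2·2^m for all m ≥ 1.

Base case: x_1 = 2, and (-2)^1 + 2·2^1 = -2 + 4 = 2.
Assume x_j = (-2)^j + 2·2^j for some j ≥ 1.
Then x_{j+1} = -2x_j + 8·2^j = -2·((-2)^j + 2·2^j) + 8·2^j = (-2)^{j+1} − 4·2^j + 8·2^j = (-2)^{j+1} + 4·2^j = (-2)^{j+1} + 2·2^{j+1}.
By induction, x_m = (-2)^m + 2·2^m for all m ≥ 1.

x_m = (-2)^m + 2·2^m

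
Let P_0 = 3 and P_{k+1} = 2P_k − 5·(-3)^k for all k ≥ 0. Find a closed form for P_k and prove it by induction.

Claim: P_k = 2·2^k + (-3)^k.

Base case: P_0 = 3, and 2·2^0 + (-3)^0 = 2 + 1 = 3.
Assume P_j = 2·2^j + (-3)^j for some j ≥ 0.
Then P_{j+1} = 2P_j − 5·(-3)^j = 2·(2·2^j + (-3)^j) − 5·(-3)^j = 2·2^{j+1} + 2·(-3)^j − 5·(-3)^j = 2·2^{j+1} − 3·(-3)^j = 2·2^{j+1} + (-3)^{j+1}.
Hence P_k = 2·2^k + (-3)^k for every k ≥ 0, by induction.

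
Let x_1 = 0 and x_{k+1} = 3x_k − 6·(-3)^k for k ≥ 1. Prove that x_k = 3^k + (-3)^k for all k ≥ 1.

Base case: x_1 = 0, and 3^1 + (-3)^1 = 3 − 3 = 0.
Assume x_j = 3^j + (-3)^j for some j ≥ 1.
Then x_{j+1} = 3x_j − 6·(-3)^j = 3·(3^j + (-3)^j) − 6·(-3)^j = 3^{j+1} + 3·(-3)^j − 6·(-3)^j = 3^{j+1} − 3·(-3)^j = 3^{j+1} + (-3)^{j+1}.
By induction, x_k = 3^k + (-3)^k for all k ≥ 1.

x_k = 3^k + (-3)^k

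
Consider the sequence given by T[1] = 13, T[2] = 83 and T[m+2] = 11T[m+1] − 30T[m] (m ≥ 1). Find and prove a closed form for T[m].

Claim: T[m] = 3·6^m − 5^m.

Base cases: T[1] = 13 and 3·6^1 − 5^1 = 13; T[2] = 83 and 3·6^2 − 5^2 = 83.
Assume T[j] = 3·6^j − 5^j for all 1 ≤ j ≤ r, where r ≥ 2.
Then T[r+1] = 11T[r] − 30T[r−1] = 11·(3·6^r − 5^r) − 30·(3·6^{r−1} − 5^{r−1}) = 3·(11·6 − 30)6^{r−1} − (11·5 − 30)5^{r−1} = 108·6^{r−1} − 25·5^{r−1} = 3·6^{r+1} − 5^{r+1}.
By strong induction, T[m] = 3·6^m − 5^m for all m ≥ 1.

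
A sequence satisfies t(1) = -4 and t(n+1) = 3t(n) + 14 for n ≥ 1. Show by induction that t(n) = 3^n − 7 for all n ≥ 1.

Base case: t(1) = -4, and 3^1 − 7 = 3 − 7 = -4.
Assume t(j) = 3^j − 7 for some j ≥ 1.
Then t(j+1) = 3t(j) + 14 = 3·(3^j − 7) + 14 = 3^{j+1} − 21 + 14 = 3^{j+1} − 7.
Hence t(n) = 3^n − 7 for every n ≥ 1, by induction.

t(n) = 3^n − 7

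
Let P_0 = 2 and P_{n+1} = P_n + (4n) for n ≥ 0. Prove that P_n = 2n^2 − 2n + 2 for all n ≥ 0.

Base case: P_0 = 2, and 2·0^2 − 2·0 + 2 = 2.
Assume P_r = 2r^2 − 2r + 2.
Then P_{r+1} = P_r + (4r) = (2r^2 − 2r + 2) + (4r) = 2r^2 + 2r + 2,
and 2·(r+1)^2 − 2·(r+1) + 2 = 2r^2 + 2r + 2.
Hence P_n = 2n^2 − 2n + 2 for every n ≥ 0, by induction.

P_n = 2n^2 − 2n + 2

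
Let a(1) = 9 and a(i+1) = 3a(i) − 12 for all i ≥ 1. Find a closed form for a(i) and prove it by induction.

Claim: a(i) = 3^i + 6.

Base case: a(1) = 9, and 3^1 + 6 = 3 + 6 = 9.
Assume a(j) = 3^j + 6 for some j ≥ 1.
Then a(j+1) = 3a(j) − 12 = 3·(3^j + 6) − 12 = 3^{j+1} + 18 − 12 = 3^{j+1} + 6.
This completes the inductive step, so a(i) = 3^i + 6 for all i ≥ 1.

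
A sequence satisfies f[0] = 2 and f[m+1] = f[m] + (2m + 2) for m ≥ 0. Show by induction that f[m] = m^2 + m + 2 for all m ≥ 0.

Base case: f[0] = 2, and 0^2 + 0 + 2 = 2.
Assume f[r] = r^2 + r + 2.
Then f[r+1] = f[r] + (2r + 2) = (r^2 + r + 2) + (2r + 2) = r^2 + 3r + 4,
and (r+1)^2 + (r+1) + 2 = r^2 + 3r + 4.
This completes the inductive step, so f[m] = m^2 + m + 2 for all m ≥ 0.

f[m] = m^2 + m + 2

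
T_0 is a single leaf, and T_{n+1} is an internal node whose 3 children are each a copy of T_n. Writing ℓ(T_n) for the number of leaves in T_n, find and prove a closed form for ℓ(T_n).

Claim: ℓ(T_n) = 3^n.

Base case: ℓ(T_0) = 1, and 3^0 = 1.
Assume ℓ(T_k) = 3^k.
Then ℓ(T_{k+1}) = 3·ℓ(T_k) = 3·3^k = 3^{k+1}.
So the formula holds for k+1, and by induction ℓ(T_n) = 3^n for all n ≥ 0.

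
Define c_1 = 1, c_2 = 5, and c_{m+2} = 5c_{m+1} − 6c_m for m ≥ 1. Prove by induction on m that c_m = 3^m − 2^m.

Base cases: c_1 = 1 and 3^1 − 2^1 = 1; c_2 = 5 and 3^2 − 2^2 = 5.
Assume c_i = 3^i − 2^i for all 1 ≤ i ≤ j, where j ≥ 2.
Then c_{j+1} = 5c_j − 6c_{j−1} = 5·(3^j − 2^j) − 6·(3^{j−1} − 2^{j−1}) = (5·3 − 6)3^{j−1} − (5·2 − 6)2^{j−1} = 9·3^{j−1} − 4·2^{j−1} = 3^{j+1} − 2^{j+1}.
So the formula holds for j+1, and by strong induction c_m = 3^m − 2^m for all m ≥ 1.

c_m = 3^m − 2^m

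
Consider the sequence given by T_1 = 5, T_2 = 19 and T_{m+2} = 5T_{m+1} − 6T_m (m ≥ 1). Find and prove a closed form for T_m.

Claim: T_m = 3·3^m − 2·2^m.

Base cases: T_1 = 5 and 3·3^1 − 2·2^1 = 5; T_2 = 19 and 3·3^2 − 2·2^2 = 19.
Assume T_i = 3·3^i − 2·2^i for all 1 ≤ i ≤ j, where j ≥ 2.
Then T_{j+1} = 5T_j − 6T_{j−1} = 5·(3·3^j − 2·2^j) − 6·(3·3^{j−1} − 2·2^{j−1}) = 3·(5·3 − 6)3^{j−1} − 2·(5·2 − 6)2^{j−1} = 27·3^{j−1} − 8·2^{j−1} = 3·3^{j+1} − 2·2^{j+1}.
This completes the inductive step, so T_m = 3·3^m − 2·2^m for all m ≥ 1.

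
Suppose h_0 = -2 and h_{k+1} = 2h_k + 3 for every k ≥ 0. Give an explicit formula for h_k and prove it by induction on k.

Claim: h_k = 2^k − 3.

Base case: h_0 = -2, and 2^0 − 3 = 1 − 3 = -2.
Assume h_m = 2^m − 3 for some m ≥ 0.
Then h_{m+1} = 2h_m + 3 = 2·(2^m − 3) + 3 = 2^{m+1} − 6 + 3 = 2^{m+1} − 3.
This completes the inductive step, so h_k = 2^k − 3 for all k ≥ 0.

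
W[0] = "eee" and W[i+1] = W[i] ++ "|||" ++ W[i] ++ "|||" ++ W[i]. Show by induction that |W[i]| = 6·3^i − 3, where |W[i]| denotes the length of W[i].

Base case: |W[0]| = 3, and 6·3^0 − 3 = 3.
Assume |W[j]| = 6·3^j − 3.
Then |W[j+1]| = 3|W[j]| + 6 = 3(6·3^j − 3) + 6 = 6·3^{j+1} − 9 + 6 = 6·3^{j+1} − 3.
So the formula holds for j+1, and by induction |W[i]| = 6·3^i − 3 for all i ≥ 0.

|W[i]| = 6·3^i − 3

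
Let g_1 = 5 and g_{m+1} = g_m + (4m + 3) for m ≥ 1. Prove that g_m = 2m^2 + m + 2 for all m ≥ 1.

Base case: g_1 = 5, and 2·1^2 + 1 + 2 = 5.
Assume g_r = 2r^2 + r + 2.
Then g_{r+1} = g_r + (4r + 3) = (2r^2 + r + 2) + (4r + 3) = 2r^2 + 5r + 5,
and 2·(r+1)^2 + (r+1) + 2 = 2r^2 + 5r + 5.
Hence g_m = 2m^2 + m + 2 for every m ≥ 1, by induction.

g_m = 2m^2 + m + 2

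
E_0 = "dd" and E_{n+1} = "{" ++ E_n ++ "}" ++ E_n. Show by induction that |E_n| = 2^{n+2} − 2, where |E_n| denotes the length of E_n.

Base case: |E_0| = 2, and 2^{0+2} − 2 = 2.
Assume |E_r| = 2^{r+2} − 2.
Then |E_{r+1}| = 1 + |E_r| + 1 + |E_r| = 2|E_r| + 2 = 2(2^{r+2} − 2) + 2 = 2^{r+3} − 4 + 2 = 2^{r+3} − 2.
So the formula holds for r+1, and by induction |E_n| = 2^{n+2} − 2 for all n ≥ 0.

|E_n| = 2^{n+2} − 2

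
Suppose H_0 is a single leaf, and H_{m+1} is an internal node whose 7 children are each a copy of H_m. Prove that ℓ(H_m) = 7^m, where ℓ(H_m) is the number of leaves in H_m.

Base case: ℓ(H_0) = 1, and 7^0 = 1.
Assume ℓ(H_r) = 7^r.
Then ℓ(H_{r+1}) = 7·ℓ(H_r) = 7·7^r = 7^{r+1}.
This completes the inductive step, so ℓ(H_m) = 7^m for all m ≥ 0.

ℓ(H_m) = 7^m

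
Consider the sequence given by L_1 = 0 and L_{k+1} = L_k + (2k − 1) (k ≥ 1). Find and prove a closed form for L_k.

Claim: L_k = k^2 − 2k + 1.

Base case: L_1 = 0, and 1^2 − 2·1 + 1 = 0.
Assume L_m = m^2 − 2m + 1.
Then L_{m+1} = L_m + (2m − 1) = (m^2 − 2m + 1) + (2m − 1) = m^2,
and (m+1)^2 − 2·(m+1) + 1 = m^2.
By induction, L_k = k^2 − 2k + 1 for all k ≥ 1.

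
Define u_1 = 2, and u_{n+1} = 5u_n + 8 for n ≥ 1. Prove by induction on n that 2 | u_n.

Base case: u_1 = 2 = 2·1, so 2 | u_1.
Assume 2 | u_m, so u_m = 2t for some integer t.
Then u_{m+1} = 5u_m + 8 = 5·(2t) + 8 = 2(5t + 4), so 2 | u_{m+1}.
So the property holds for m+1, and by induction 2 | u_n for all n ≥ 1.

2 | u_n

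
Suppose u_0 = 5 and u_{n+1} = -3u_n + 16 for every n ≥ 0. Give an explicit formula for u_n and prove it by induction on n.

Claim: u_n = (-3)^n + 4.

Base case: u_0 = 5, and (-3)^0 + 4 = 1 + 4 = 5.
Assume u_k = (-3)^k + 4 for some k ≥ 0.
Then u_{k+1} = -3u_k + 16 = -3·((-3)^k + 4) + 16 = -3·(-3)^k − 12 + 16 = (-3)^{k+1} + 4.
This completes the inductive step, so u_n = (-3)^n + 4 for all n ≥ 0.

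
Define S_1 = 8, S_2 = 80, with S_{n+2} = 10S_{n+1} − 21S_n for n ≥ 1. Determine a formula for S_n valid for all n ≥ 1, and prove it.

Claim: S_n = 2·7^n − 2·3^n.

Base cases: S_1 = 8 and 2·7^1 − 2·3^1 = 8; S_2 = 80 and 2·7^2 − 2·3^2 = 80.
Assume S_j = 2·7^j − 2·3^j for all 1 ≤ j ≤ m, where m ≥ 2.
Then S_{m+1} = 10S_m − 21S_{m−1} = 10·(2·7^m − 2·3^m) − 21·(2·7^{m−1} − 2·3^{m−1}) = 2·(10·7 − 21)7^{m−1} − 2·(10·3 − 21)3^{m−1} = 98·7^{m−1} − 18·3^{m−1} = 2·7^{m+1} − 2·3^{m+1}.
By strong induction, S_n = 2·7^n − 2·3^n for all n ≥ 1.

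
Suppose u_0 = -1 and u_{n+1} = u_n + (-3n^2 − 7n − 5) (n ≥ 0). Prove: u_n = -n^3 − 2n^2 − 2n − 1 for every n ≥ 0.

Base case: u_0 = -1, and -0^3 − 2·0^2 − 2·0 − 1 = -1.
Assume u_k = -k^3 − 2k^2 − 2k − 1.
Then u_{k+1} = u_k + (-3k^2 − 7k − 5) = (-k^3 − 2k^2 − 2k − 1) + (-3k^2 − 7k − 5) = -k^3 − 5k^2 − 9k − 6,
and -(k+1)^3 − 2·(k+1)^2 − 2·(k+1) − 1 = -k^3 − 5k^2 − 9k − 6.
Hence u_n = -n^3 − 2n^2 − 2n − 1 for every n ≥ 0, by induction.

u_n = -n^3 − 2n^2 − 2n − 1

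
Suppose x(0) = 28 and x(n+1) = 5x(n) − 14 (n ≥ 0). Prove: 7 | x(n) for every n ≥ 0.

Base case: x(0) = 28 = 7·4, so 7 | x(0).
Assume 7 | x(m), so x(m) = 7t for some integer t.
Then x(m+1) = 5x(m) − 14 = 5·(7t) − 14 = 7(5t − 2), so 7 | x(m+1).
This completes the inductive step, so 7 | x(n) for all n ≥ 0.

7 | x(n)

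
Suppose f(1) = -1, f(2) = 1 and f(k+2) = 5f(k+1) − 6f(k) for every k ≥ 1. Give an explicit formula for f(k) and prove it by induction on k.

Claim: f(k) = 3^k − 2·2^k.

Base cases: f(1) = -1 and 3^1 − 2·2^1 = -1; f(2) = 1 and 3^2 − 2·2^2 = 1.
Assume f(i) = 3^i − 2·2^i for all 1 ≤ i ≤ j, where j ≥ 2.
Then f(j+1) = 5f(j) − 6f(j−1) = 5·(3^j − 2·2^j) − 6·(3^{j−1} − 2·2^{j−1}) = (5·3 − 6)3^{j−1} − 2·(5·2 − 6)2^{j−1} = 9·3^{j−1} − 8·2^{j−1} = 3^{j+1} − 2·2^{j+1}.
By strong induction, f(k) = 3^k − 2·2^k for all k ≥ 1.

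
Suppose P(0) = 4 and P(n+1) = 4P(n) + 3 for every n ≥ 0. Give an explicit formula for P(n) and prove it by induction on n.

Claim: P(n) = 5·4^n − 1.

Base case: P(0) = 4, and 5·4^0 − 1 = 5 − 1 = 4.
Assume P(m) = 5·4^m − 1 for some m ≥ 0.
Then P(m+1) = 4P(m) + 3 = 4·(5·4^m − 1) + 3 = 20·4^m − 4 + 3 = 5·4^{m+1} − 1.
So the formula holds for m+1, and by induction P(n) = 5·4^n − 1 for all n ≥ 0.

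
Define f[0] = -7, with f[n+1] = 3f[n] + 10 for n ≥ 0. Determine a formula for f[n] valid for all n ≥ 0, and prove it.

Claim: f[n] = -2·3^n − 5.

Base case: f[0] = -7, and -2·3^0 − 5 = -2 − 5 = -7.
Assume f[j] = -2·3^j − 5 for some j ≥ 0.
Then f[j+1] = 3f[j] + 10 = 3·(-2·3^j − 5) + 10 = -6·3^j − 15 + 10 = -2·3^{j+1} − 5.
So the formula holds for j+1, and by induction f[n] = -2·3^n − 5 for all n ≥ 0.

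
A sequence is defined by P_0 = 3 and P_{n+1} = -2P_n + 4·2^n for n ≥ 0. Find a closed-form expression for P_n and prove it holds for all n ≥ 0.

Claim: P_n = 2·(-2)^n + 2^n.

Base case: P_0 = 3, and 2·(-2)^0 + 2^0 = 2 + 1 = 3.
Assume P_k = 2·(-2)^k + 2^k for some k ≥ 0.
Then P_{k+1} = -2P_k + 4·2^k = -2·(2·(-2)^k + 2^k) + 4·2^k = 2·(-2)^{k+1} − 2·2^k + 4·2^k = 2·(-2)^{k+1} + 2·2^k = 2·(-2)^{k+1} + 2^{k+1}.
Hence P_n = 2·(-2)^n + 2^n for every n ≥ 0, by induction.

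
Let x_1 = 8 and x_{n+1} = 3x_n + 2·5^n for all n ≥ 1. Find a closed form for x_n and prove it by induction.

Claim: x_n = 3^n + 5^n.

Base case: x_1 = 8, and 3^1 + 5^1 = 3 + 5 = 8.
Assume x_k = 3^k + 5^k for some k ≥ 1.
Then x_{k+1} = 3x_k + 2·5^k = 3·(3^k + 5^k) + 2·5^k = 3^{k+1} + 3·5^k + 2·5^k = 3^{k+1} + 5·5^k = 3^{k+1} + 5^{k+1}.
By induction, x_n = 3^n + 5^n for all n ≥ 1.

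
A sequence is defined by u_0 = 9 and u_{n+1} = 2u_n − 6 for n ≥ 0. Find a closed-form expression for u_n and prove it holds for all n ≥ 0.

Claim: u_n = 3·2^n + 6.

Base case: u_0 = 9, and 3·2^0 + 6 = 3 + 6 = 9.
Assume u_r = 3·2^r + 6 for some r ≥ 0.
Then u_{r+1} = 2u_r − 6 = 2·(3·2^r + 6) − 6 = 6·2^r + 12 − 6 = 3·2^{r+1} + 6.
This completes the inductive step, so u_n = 3·2^n + 6 for all n ≥ 0.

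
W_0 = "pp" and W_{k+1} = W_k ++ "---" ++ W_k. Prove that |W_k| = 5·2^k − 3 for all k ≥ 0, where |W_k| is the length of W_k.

Base case: |W_0| = 2, and 5·2^0 − 3 = 2.
Assume |W_m| = 5·2^m − 3.
Then |W_{m+1}| = |W_m| + 3 + |W_m| = 2|W_m| + 3 = 2(5·2^m − 3) + 3 = 5·2^{m+1} − 6 + 3 = 5·2^{m+1} − 3.
Hence |W_k| = 5·2^k − 3 for every k ≥ 0, by induction.

|W_k| = 5·2^k − 3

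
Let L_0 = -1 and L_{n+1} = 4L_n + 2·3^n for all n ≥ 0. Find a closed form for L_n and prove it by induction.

Claim: L_n = 4^n − 2·3^n.

Base case: L_0 = -1, and 4^0 − 2·3^0 = 1 − 2 = -1.
Assume L_m = 4^m − 2·3^m for some m ≥ 0.
Then L_{m+1} = 4L_m + 2·3^m = 4·(4^m − 2·3^m) + 2·3^m = 4^{m+1} − 8·3^m + 2·3^m = 4^{m+1} − 6·3^m = 4^{m+1} − 2·3^{m+1}.
By induction, L_n = 4^n − 2·3^n for all n ≥ 0.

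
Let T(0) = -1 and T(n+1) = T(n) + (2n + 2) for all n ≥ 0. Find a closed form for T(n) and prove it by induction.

Claim: T(n) = n^2 + n − 1.

Base case: T(0) = -1, and 0^2 + 0 − 1 = -1.
Assume T(j) = j^2 + j − 1.
Then T(j+1) = T(j) + (2j + 2) = (j^2 + j − 1) + (2j + 2) = j^2 + 3j + 1,
and (j+1)^2 + (j+1) − 1 = j^2 + 3j + 1.
This completes the inductive step, so T(n) = n^2 + n − 1 for all n ≥ 0.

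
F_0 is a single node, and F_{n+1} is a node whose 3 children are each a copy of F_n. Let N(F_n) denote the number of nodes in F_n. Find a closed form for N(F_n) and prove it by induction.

Claim: N(F_n) = (3^{n+1} − 1)/2.

Base case: N(F_0) = 1, and (3^{0+1} − 1)/2 = 1.
Assume N(F_k) = (3^{k+1} − 1)/2.
Then N(F_{k+1}) = 1 + 3N(F_k) = 1 + 3·(3^{k+1} − 1)/2 = 1 + (3^{k+2} − 3)/2 = (2 + 3^{k+2} − 3)/2 = (3^{k+2} − 1)/2.
Hence N(F_n) = (3^{n+1} − 1)/2 for every n ≥ 0, by induction.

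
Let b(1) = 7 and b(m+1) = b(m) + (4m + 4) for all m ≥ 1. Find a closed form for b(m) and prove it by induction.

Claim: b(m) = 2m^2 + 2m + 3.

Base case: b(1) = 7, and 2·1^2 + 2·1 + 3 = 7.
Assume b(k) = 2k^2 + 2k + 3.
Then b(k+1) = b(k) + (4k + 4) = (2k^2 + 2k + 3) + (4k + 4) = 2k^2 + 6k + 7,
and 2·(k+1)^2 + 2·(k+1) + 3 = 2k^2 + 6k + 7.
Hence b(m) = 2m^2 + 2m + 3 for every m ≥ 1, by induction.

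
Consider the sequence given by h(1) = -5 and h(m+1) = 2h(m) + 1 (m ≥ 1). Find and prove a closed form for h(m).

Claim: h(m) = -2^{m+1} − 1.

Base case: h(1) = -5, and -2^{1+1} − 1 = -4 − 1 = -5.
Assume h(r) = -2^{r+1} − 1 for some r ≥ 1.
Then h(r+1) = 2h(r) + 1 = 2·(-2^{r+1} − 1) + 1 = -2^{r+2} − 2 + 1 = -2^{r+2} − 1.
Hence h(m) = -2^{m+1} − 1 for every m ≥ 1, by induction.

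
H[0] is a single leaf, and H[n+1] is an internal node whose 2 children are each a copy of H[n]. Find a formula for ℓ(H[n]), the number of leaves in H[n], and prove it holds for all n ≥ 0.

Claim: ℓ(H[n]) = 2^n.

Base case: ℓ(H[0]) = 1, and 2^0 = 1.
Assume ℓ(H[r]) = 2^r.
Then ℓ(H[r+1]) = 2·ℓ(H[r]) = 2·2^r = 2^{r+1}.
This completes the inductive step, so ℓ(H[n]) = 2^n for all n ≥ 0.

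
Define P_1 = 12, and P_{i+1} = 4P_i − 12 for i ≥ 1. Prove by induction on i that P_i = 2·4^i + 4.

Base case: P_1 = 12, and 2·4^1 + 4 = 8 + 4 = 12.
Assume P_r = 2·4^r + 4 for some r ≥ 1.
Then P_{r+1} = 4P_r − 12 = 4·(2·4^r + 4) − 12 = 8·4^r + 16 − 12 = 2·4^{r+1} + 4.
By induction, P_i = 2·4^i + 4 for all i ≥ 1.

P_i = 2·4^i + 4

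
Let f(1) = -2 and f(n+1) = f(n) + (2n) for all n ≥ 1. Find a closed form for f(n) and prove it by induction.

Claim: f(n) = n^2 − n − 2.

Base case: f(1) = -2, and 1^2 − 1 − 2 = -2.
Assume f(k) = k^2 − k − 2.
Then f(k+1) = f(k) + (2k) = (k^2 − k − 2) + (2k) = k^2 + k − 2,
and (k+1)^2 − (k+1) − 2 = k^2 + k − 2.
By induction, f(n) = n^2 − n − 2 for all n ≥ 1.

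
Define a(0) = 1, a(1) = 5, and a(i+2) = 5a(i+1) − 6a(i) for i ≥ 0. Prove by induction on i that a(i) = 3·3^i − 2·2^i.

Base cases: a(0) = 1 and 3·3^0 − 2·2^0 = 1; a(1) = 5 and 3·3^1 − 2·2^1 = 5.
Assume a(j) = 3·3^j − 2·2^j for all 0 ≤ j ≤ m, where m ≥ 1.
Then a(m+1) = 5a(m) − 6a(m−1) = 5·(3·3^m − 2·2^m) − 6·(3·3^{m−1} − 2·2^{m−1}) = 3·(5·3 − 6)3^{m−1} − 2·(5·2 − 6)2^{m−1} = 27·3^{m−1} − 8·2^{m−1} = 3·3^{m+1} − 2·2^{m+1}.
So the formula holds for m+1, and by strong induction a(i) = 3·3^i − 2·2^i for all i ≥ 0.

a(i) = 3·3^i − 2·2^i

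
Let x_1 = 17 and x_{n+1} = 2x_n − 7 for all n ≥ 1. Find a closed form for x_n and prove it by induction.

Claim: x_n = 5·2^n + 7.

Base case: x_1 = 17, and 5·2^1 + 7 = 10 + 7 = 17.
Assume x_k = 5·2^k + 7 for some k ≥ 1.
Then x_{k+1} = 2x_k − 7 = 2·(5·2^k + 7) − 7 = 10·2^k + 14 − 7 = 5·2^{k+1} + 7.
Hence x_n = 5·2^n + 7 for every n ≥ 1, by induction.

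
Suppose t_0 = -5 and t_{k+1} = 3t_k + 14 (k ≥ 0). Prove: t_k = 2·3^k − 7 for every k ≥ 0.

Base case: t_0 = -5, and 2·3^0 − 7 = 2 − 7 = -5.
Assume t_m = 2·3^m − 7 for some m ≥ 0.
Then t_{m+1} = 3t_m + 14 = 3·(2·3^m − 7) + 14 = 6·3^m − 21 + 14 = 2·3^{m+1} − 7.
So the formula holds for m+1, and by induction t_k = 2·3^k − 7 for all k ≥ 0.

t_k = 2·3^k − 7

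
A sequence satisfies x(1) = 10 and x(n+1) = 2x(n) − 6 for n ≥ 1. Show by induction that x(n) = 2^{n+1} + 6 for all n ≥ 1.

Base case: x(1) = 10, and 2^{1+1} + 6 = 4 + 6 = 10.
Assume x(m) = 2^{m+1} + 6 for some m ≥ 1.
Then x(m+1) = 2x(m) − 6 = 2·(2^{m+1} + 6) − 6 = 2^{m+2} + 12 − 6 = 2^{m+2} + 6.
Hence x(n) = 2^{n+1} + 6 for every n ≥ 1, by induction.

x(n) = 2^{n+1} + 6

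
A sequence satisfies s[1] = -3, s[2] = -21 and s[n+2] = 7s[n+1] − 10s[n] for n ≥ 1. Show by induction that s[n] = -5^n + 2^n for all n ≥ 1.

Base cases: s[1] = -3 and -5^1 + 2^1 = -3; s[2] = -21 and -5^2 + 2^2 = -21.
Assume s[j] = -5^j + 2^j for all 1 ≤ j ≤ r, where r ≥ 2.
Then s[r+1] = 7s[r] − 10s[r−1] = 7·(-5^r + 2^r) − 10·(-5^{r−1} + 2^{r−1}) = -(7·5 − 10)5^{r−1} + (7·2 − 10)2^{r−1} = -25·5^{r−1} + 4·2^{r−1} = -5^{r+1} + 2^{r+1}.
So the formula holds for r+1, and by strong induction s[n] = -5^n + 2^n for all n ≥ 1.

s[n] = -5^n + 2^n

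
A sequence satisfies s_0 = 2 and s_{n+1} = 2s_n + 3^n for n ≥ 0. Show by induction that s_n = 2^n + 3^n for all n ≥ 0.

Base case: s_0 = 2, and 2^0 + 3^0 = 1 + 1 = 2.
Assume s_r = 2^r + 3^r for some r ≥ 0.
Then s_{r+1} = 2s_r + 3^r = 2·(2^r + 3^r) + 3^r = 2^{r+1} + 2·3^r + 3^r = 2^{r+1} + 3·3^r = 2^{r+1} + 3^{r+1}.
So the formula holds for r+1, and by induction s_n = 2^n + 3^n for all n ≥ 0.

s_n = 2^n + 3^n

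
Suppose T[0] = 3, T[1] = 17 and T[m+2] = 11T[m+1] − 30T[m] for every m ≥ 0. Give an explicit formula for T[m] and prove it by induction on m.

Claim: T[m] = 5^m + 2·6^m.

Base cases: T[0] = 3 and 5^0 + 2·6^0 = 3; T[1] = 17 and 5^1 + 2·6^1 = 17.
Assume T[i] = 5^i + 2·6^i for all 0 ≤ i ≤ j, where j ≥ 1.
Then T[j+1] = 11T[j] − 30T[j−1] = 11·(5^j + 2·6^j) − 30·(5^{j−1} + 2·6^{j−1}) = (11·5 − 30)5^{j−1} + 2·(11·6 − 30)6^{j−1} = 25·5^{j−1} + 72·6^{j−1} = 5^{j+1} + 2·6^{j+1}.
Hence T[m] = 5^m + 2·6^m for every m ≥ 0, by strong induction.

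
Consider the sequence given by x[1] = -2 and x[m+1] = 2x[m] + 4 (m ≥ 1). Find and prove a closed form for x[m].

Claim: x[m] = 2^m − 4.

Base case: x[1] = -2, and 2^1 − 4 = 2 − 4 = -2.
Assume x[j] = 2^j − 4 for some j ≥ 1.
Then x[j+1] = 2x[j] + 4 = 2·(2^j − 4) + 4 = 2^{j+1} − 8 + 4 = 2^{j+1} − 4.
By induction, x[m] = 2^m − 4 for all m ≥ 1.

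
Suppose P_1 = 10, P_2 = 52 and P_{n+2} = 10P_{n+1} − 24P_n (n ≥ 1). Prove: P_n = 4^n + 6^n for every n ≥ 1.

Base cases: P_1 = 10 and 4^1 + 6^1 = 10; P_2 = 52 and 4^2 + 6^2 = 52.
Assume P_j = 4^j + 6^j for all 1 ≤ j ≤ r, where r ≥ 2.
Then P_{r+1} = 10P_r − 24P_{r−1} = 10·(4^r + 6^r) − 24·(4^{r−1} + 6^{r−1}) = (10·4 − 24)4^{r−1} + (10·6 − 24)6^{r−1} = 16·4^{r−1} + 36·6^{r−1} = 4^{r+1} + 6^{r+1}.
This completes the inductive step, so P_n = 4^n + 6^n for all n ≥ 1.

P_n = 4^n + 6^n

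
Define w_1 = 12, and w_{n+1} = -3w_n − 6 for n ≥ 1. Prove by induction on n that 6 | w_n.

Base case: w_1 = 12 = 6·2, so 6 | w_1.
Assume 6 | w_m, so w_m = 6t for some integer t.
Then w_{m+1} = -3w_m − 6 = -3·(6t) − 6 = 6(-3t − 1), so 6 | w_{m+1}.
So the property holds for m+1, and by induction 6 | w_n for all n ≥ 1.

6 | w_n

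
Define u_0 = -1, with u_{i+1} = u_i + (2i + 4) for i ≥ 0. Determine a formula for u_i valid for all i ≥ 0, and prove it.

Claim: u_i = i^2 + 3i − 1.

Base case: u_0 = -1, and 0^2 + 3·0 − 1 = -1.
Assume u_r = r^2 + 3r − 1.
Then u_{r+1} = u_r + (2r + 4) = (r^2 + 3r − 1) + (2r + 4) = r^2 + 5r + 3,
and (r+1)^2 + 3·(r+1) − 1 = r^2 + 5r + 3.
By induction, u_i = i^2 + 3i − 1 for all i ≥ 0.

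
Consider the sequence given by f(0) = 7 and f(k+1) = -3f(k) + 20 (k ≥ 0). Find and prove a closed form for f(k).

Claim: f(k) = 2·(-3)^k + 5.

Base case: f(0) = 7, and 2·(-3)^0 + 5 = 2 + 5 = 7.
Assume f(j) = 2·(-3)^j + 5 for some j ≥ 0.
Then f(j+1) = -3f(j) + 20 = -3·(2·(-3)^j + 5) + 20 = -6·(-3)^j − 15 + 20 = 2·(-3)^{j+1} + 5.
By induction, f(k) = 2·(-3)^k + 5 for all k ≥ 0.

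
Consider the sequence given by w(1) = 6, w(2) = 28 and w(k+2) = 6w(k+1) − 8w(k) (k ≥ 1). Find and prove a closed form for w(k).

Claim: w(k) = 2·4^k − 2^k.

Base cases: w(1) = 6 and 2·4^1 − 2^1 = 6; w(2) = 28 and 2·4^2 − 2^2 = 28.
Assume w(j) = 2·4^j − 2^j for all 1 ≤ j ≤ r, where r ≥ 2.
Then w(r+1) = 6w(r) − 8w(r−1) = 6·(2·4^r − 2^r) − 8·(2·4^{r−1} − 2^{r−1}) = 2·(6·4 − 8)4^{r−1} − (6·2 − 8)2^{r−1} = 32·4^{r−1} − 4·2^{r−1} = 2·4^{r+1} − 2^{r+1}.
By strong induction, w(k) = 2·4^k − 2^k for all k ≥ 1.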